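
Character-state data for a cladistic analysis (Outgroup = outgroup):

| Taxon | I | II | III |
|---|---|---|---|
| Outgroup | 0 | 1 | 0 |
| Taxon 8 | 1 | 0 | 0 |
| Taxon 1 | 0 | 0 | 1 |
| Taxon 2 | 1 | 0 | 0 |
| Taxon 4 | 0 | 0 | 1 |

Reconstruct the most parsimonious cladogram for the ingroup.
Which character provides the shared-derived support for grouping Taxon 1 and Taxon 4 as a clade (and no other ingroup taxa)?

III

Character polarity is set by the outgroup: the derived state is whichever differs from the outgroup's state, so for II the derived state is '0', and for the remaining characters it is '1'.
Only Taxon 2 and Taxon 8 show the derived state '1' for I, supporting them as a clade.
II (derived state '0') is shared by all ingroup taxa — unites the whole ingroup.
Only Taxon 1 and Taxon 4 show the derived state '1' for III, supporting them as a clade.
Most parsimonious ingroup topology: ((Taxon 8,Taxon 2),(Taxon 1,Taxon 4)).
The clade {Taxon 1, Taxon 4} is supported by III: its derived state '1' occurs in exactly those taxa and in no other taxon (including the outgroup).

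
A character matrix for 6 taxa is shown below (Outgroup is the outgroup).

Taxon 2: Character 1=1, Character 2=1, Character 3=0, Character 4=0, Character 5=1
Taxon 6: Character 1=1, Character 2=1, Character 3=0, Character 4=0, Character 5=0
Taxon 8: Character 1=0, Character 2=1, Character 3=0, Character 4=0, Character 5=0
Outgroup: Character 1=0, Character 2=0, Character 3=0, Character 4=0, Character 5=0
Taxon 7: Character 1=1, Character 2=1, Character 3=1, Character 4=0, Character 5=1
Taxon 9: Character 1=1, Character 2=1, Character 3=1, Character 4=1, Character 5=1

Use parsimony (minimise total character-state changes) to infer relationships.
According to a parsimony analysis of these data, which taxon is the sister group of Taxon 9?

The outgroup has state '0' for every character, so '1' is the derived state throughout.
Character 1: derived state '1' in Taxon 2, Taxon 6, Taxon 7, and Taxon 9 only — synapomorphy for {Taxon 2, Taxon 6, Taxon 7, Taxon 9}.
All ingroup taxa share the derived state '1' for Character 2; it defines the ingroup but does not resolve relationships within it.
Only Taxon 7 and Taxon 9 show the derived state '1' for Character 3, supporting them as a clade.
Character 4: derived state '1' in Taxon 9 only — an autapomorphy, so it tells us nothing about relationships among taxa.
Character 5: derived state '1' in Taxon 2, Taxon 7, and Taxon 9 only — synapomorphy for {Taxon 2, Taxon 7, Taxon 9}.
Most parsimonious ingroup topology: ((((Taxon 9,Taxon 7),Taxon 2),Taxon 6),Taxon 8).
Taxon 9 and Taxon 7 form a cherry on this tree, so they are sister taxa.

Taxon 7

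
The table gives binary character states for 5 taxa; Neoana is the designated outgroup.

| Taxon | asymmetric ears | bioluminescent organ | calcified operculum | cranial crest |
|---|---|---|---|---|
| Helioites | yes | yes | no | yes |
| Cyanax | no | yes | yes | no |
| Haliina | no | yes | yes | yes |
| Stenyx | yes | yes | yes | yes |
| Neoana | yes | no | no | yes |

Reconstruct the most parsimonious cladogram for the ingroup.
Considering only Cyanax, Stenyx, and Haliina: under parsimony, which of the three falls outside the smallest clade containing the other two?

Character polarity is set by the outgroup: the derived state is whichever differs from the outgroup's state, so for asymmetric ears, cranial crest the derived state is 'no', and for the remaining characters it is 'yes'.
asymmetric ears (derived state 'no') is shared by Cyanax and Haliina — a synapomorphy uniting that clade.
bioluminescent organ (derived state 'yes') is shared by all ingroup taxa — unites the whole ingroup.
calcified operculum (derived state 'yes') is shared by Cyanax, Haliina, and Stenyx — a synapomorphy uniting that clade.
cranial crest (derived state 'no') is unique to Cyanax (autapomorphy; uninformative for grouping).
Most parsimonious ingroup topology: (Helioites,((Cyanax,Haliina),Stenyx)).
Cyanax and Haliina share a more recent common ancestor with each other than either does with Stenyx, so Stenyx is the least closely related of the three.

Stenyx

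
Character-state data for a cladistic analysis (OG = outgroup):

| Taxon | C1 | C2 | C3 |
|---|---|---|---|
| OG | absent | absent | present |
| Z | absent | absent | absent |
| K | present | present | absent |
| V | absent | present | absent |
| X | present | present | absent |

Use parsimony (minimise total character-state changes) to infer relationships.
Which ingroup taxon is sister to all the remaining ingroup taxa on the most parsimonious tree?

Z

Character polarity is set by the outgroup: the derived state is whichever differs from the outgroup's state, so for C3 the derived state is 'absent', and for the remaining characters it is 'present'.
C1: derived state 'present' in K and X only — synapomorphy for {K, X}.
C2: derived state 'present' in K, V, and X only — synapomorphy for {K, V, X}.
C3 (derived state 'absent') is shared by all ingroup taxa — unites the whole ingroup.
Most parsimonious ingroup topology: (Z,((K,X),V)).
Z is sister to the clade containing all other ingroup taxa, so it is the earliest-diverging (most basal) ingroup lineage.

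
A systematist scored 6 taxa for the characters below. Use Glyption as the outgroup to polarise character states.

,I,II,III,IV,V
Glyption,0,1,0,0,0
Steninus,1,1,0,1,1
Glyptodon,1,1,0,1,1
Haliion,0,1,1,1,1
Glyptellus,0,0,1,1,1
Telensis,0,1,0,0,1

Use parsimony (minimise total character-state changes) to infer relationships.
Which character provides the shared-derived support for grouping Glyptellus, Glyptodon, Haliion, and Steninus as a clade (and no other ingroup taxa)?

Character polarity is set by the outgroup: the derived state is whichever differs from the outgroup's state, so for II the derived state is '0', and for the remaining characters it is '1'.
I (derived state '1') is shared by Glyptodon and Steninus — a synapomorphy uniting that clade.
II: derived state '0' in Glyptellus only — an autapomorphy, so it tells us nothing about relationships among taxa.
Only Glyptellus and Haliion show the derived state '1' for III, supporting them as a clade.
IV: derived state '1' in Glyptellus, Glyptodon, Haliion, and Steninus only — synapomorphy for {Glyptellus, Glyptodon, Haliion, Steninus}.
All ingroup taxa share the derived state '1' for V; it defines the ingroup but does not resolve relationships within it.
Most parsimonious ingroup topology: (((Steninus,Glyptodon),(Haliion,Glyptellus)),Telensis).
The clade {Glyptellus, Glyptodon, Haliion, Steninus} is supported by IV: its derived state '1' occurs in exactly those taxa and in no other taxon (including the outgroup).

IV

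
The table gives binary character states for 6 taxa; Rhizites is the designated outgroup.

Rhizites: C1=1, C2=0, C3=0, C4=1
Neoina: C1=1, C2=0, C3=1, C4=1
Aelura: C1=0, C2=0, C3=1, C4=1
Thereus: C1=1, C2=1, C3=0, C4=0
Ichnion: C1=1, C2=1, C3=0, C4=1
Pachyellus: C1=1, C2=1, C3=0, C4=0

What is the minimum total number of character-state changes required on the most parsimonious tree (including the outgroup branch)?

4

Character polarity is set by the outgroup: the derived state is whichever differs from the outgroup's state, so for C1, C4 the derived state is '0', and for the remaining characters it is '1'.
C1 (derived state '0') is unique to Aelura (autapomorphy; uninformative for grouping).
Only Ichnion, Pachyellus, and Thereus show the derived state '1' for C2, supporting them as a clade.
C3 (derived state '1') is shared by Aelura and Neoina — a synapomorphy uniting that clade.
C4 (derived state '0') is shared by Pachyellus and Thereus — a synapomorphy uniting that clade.
Most parsimonious ingroup topology: ((Neoina,Aelura),((Thereus,Pachyellus),Ichnion)).
Changes per character on this tree: C1: 1; C2: 1; C3: 1; C4: 1.
Total = 4.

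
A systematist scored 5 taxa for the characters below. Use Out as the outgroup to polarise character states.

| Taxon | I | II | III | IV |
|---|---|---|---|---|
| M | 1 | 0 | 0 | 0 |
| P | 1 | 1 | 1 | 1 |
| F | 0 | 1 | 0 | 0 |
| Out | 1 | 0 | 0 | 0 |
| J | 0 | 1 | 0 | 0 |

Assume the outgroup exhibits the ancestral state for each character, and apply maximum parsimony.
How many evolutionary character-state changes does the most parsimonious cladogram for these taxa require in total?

Character polarity is set by the outgroup: the derived state is whichever differs from the outgroup's state, so for I the derived state is '0', and for the remaining characters it is '1'.
I: derived state '0' in F and J only — synapomorphy for {F, J}.
Only F, J, and P show the derived state '1' for II, supporting them as a clade.
III: derived state '1' in P only — an autapomorphy, so it tells us nothing about relationships among taxa.
IV (derived state '1') is unique to P (autapomorphy; uninformative for grouping).
Most parsimonious ingroup topology: (M,(P,(F,J))).
Changes per character on this tree: I: 1; II: 1; III: 1; IV: 1.
Total = 4.

4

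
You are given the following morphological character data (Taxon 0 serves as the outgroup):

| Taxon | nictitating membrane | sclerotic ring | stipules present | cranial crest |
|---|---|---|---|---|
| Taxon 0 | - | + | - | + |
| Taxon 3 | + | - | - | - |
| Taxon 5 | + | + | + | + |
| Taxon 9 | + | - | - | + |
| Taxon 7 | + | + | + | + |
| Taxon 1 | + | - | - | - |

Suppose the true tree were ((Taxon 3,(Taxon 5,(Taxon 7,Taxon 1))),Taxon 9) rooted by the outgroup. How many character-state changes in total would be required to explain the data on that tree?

8

Map each character onto ((Taxon 3,(Taxon 5,(Taxon 7,Taxon 1))),Taxon 9) (rooted by Taxon 0) and count the minimum state changes it requires (Fitch parsimony):
nictitating membrane: 1; sclerotic ring: 3; stipules present: 2; cranial crest: 2.
Total tree length = 8.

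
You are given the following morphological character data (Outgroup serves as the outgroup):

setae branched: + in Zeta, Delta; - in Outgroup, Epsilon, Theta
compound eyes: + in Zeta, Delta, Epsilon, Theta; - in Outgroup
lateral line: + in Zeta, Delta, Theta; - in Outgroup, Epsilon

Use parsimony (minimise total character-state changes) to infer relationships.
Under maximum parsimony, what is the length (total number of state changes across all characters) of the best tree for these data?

The outgroup has state '-' for every character, so '+' is the derived state throughout.
Only Delta and Zeta show the derived state '+' for setae branched, supporting them as a clade.
compound eyes (derived state '+') is shared by all ingroup taxa — unites the whole ingroup.
lateral line: derived state '+' in Delta, Theta, and Zeta only — synapomorphy for {Delta, Theta, Zeta}.
Most parsimonious ingroup topology: (((Zeta,Delta),Theta),Epsilon).
Changes per character on this tree: setae branched: 1; compound eyes: 1; lateral line: 1.
Total = 3.

3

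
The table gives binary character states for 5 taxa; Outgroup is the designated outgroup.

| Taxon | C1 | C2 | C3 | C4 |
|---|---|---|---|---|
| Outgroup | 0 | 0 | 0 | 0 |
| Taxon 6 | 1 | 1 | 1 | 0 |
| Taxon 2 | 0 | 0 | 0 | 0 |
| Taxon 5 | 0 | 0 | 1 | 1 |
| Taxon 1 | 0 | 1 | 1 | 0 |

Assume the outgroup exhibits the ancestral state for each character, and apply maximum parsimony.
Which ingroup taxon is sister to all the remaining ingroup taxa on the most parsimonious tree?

The outgroup has state '0' for every character, so '1' is the derived state throughout.
C1: derived state '1' in Taxon 6 only — an autapomorphy, so it tells us nothing about relationships among taxa.
C2: derived state '1' in Taxon 1 and Taxon 6 only — synapomorphy for {Taxon 1, Taxon 6}.
C3: derived state '1' in Taxon 1, Taxon 5, and Taxon 6 only — synapomorphy for {Taxon 1, Taxon 5, Taxon 6}.
C4 (derived state '1') is unique to Taxon 5 (autapomorphy; uninformative for grouping).
Most parsimonious ingroup topology: (((Taxon 6,Taxon 1),Taxon 5),Taxon 2).
Taxon 2 is sister to the clade containing all other ingroup taxa, so it is the earliest-diverging (most basal) ingroup lineage.

Taxon 2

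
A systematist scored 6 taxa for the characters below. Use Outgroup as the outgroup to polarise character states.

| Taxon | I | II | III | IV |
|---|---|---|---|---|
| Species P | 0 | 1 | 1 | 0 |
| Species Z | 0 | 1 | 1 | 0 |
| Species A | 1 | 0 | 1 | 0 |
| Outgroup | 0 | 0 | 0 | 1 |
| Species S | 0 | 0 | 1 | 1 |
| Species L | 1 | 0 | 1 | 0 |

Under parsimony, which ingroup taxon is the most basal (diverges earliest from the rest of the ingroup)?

Species S

Character polarity is set by the outgroup: the derived state is whichever differs from the outgroup's state, so for IV the derived state is '0', and for the remaining characters it is '1'.
Only Species A and Species L show the derived state '1' for I, supporting them as a clade.
Only Species P and Species Z show the derived state '1' for II, supporting them as a clade.
III (derived state '1') is shared by all ingroup taxa — unites the whole ingroup.
IV (derived state '0') is shared by Species A, Species L, Species P, and Species Z — a synapomorphy uniting that clade.
Most parsimonious ingroup topology: (Species S,((Species Z,Species P),(Species A,Species L))).
Species S is sister to the clade containing all other ingroup taxa, so it is the earliest-diverging (most basal) ingroup lineage.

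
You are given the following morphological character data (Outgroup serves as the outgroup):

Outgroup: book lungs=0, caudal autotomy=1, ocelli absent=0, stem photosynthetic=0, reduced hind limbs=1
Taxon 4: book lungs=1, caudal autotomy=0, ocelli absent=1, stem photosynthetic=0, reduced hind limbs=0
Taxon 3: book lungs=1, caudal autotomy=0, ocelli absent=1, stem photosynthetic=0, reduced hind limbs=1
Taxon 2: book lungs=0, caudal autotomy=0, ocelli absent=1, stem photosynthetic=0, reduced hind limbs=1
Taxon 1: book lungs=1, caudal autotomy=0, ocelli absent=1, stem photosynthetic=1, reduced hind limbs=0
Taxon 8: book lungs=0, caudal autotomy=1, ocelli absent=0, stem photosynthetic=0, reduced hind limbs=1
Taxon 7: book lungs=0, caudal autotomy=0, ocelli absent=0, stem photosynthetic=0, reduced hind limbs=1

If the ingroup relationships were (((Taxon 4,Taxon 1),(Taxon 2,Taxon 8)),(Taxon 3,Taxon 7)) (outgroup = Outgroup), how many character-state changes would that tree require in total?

Map each character onto (((Taxon 4,Taxon 1),(Taxon 2,Taxon 8)),(Taxon 3,Taxon 7)) (rooted by Outgroup) and count the minimum state changes it requires (Fitch parsimony):
book lungs: 2; caudal autotomy: 2; ocelli absent: 3; stem photosynthetic: 1; reduced hind limbs: 1.
Total tree length = 9.

9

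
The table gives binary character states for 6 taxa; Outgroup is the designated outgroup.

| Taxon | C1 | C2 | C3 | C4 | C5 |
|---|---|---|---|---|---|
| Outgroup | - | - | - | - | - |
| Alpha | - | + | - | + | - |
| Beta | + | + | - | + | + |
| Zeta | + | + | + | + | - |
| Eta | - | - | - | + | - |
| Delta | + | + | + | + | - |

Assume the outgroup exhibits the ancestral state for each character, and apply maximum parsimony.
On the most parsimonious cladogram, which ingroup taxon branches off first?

Eta

The outgroup has state '-' for every character, so '+' is the derived state throughout.
C1 (derived state '+') is shared by Beta, Delta, and Zeta — a synapomorphy uniting that clade.
C2: derived state '+' in Alpha, Beta, Delta, and Zeta only — synapomorphy for {Alpha, Beta, Delta, Zeta}.
Only Delta and Zeta show the derived state '+' for C3, supporting them as a clade.
C4 (derived state '+') is shared by all ingroup taxa — unites the whole ingroup.
C5 (derived state '+') is unique to Beta (autapomorphy; uninformative for grouping).
Most parsimonious ingroup topology: ((Alpha,(Beta,(Zeta,Delta))),Eta).
Eta is sister to the clade containing all other ingroup taxa, so it is the earliest-diverging (most basal) ingroup lineage.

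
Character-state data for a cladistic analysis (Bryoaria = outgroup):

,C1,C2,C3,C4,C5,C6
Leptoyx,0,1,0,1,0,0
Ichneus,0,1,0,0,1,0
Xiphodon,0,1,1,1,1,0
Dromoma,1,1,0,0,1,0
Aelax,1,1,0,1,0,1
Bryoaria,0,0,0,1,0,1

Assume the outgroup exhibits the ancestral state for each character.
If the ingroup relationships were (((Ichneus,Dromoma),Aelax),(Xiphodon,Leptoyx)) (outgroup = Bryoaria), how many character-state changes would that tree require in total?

Map each character onto (((Ichneus,Dromoma),Aelax),(Xiphodon,Leptoyx)) (rooted by Bryoaria) and count the minimum state changes it requires (Fitch parsimony):
C1: 2; C2: 1; C3: 1; C4: 1; C5: 2; C6: 2.
Total tree length = 9.

9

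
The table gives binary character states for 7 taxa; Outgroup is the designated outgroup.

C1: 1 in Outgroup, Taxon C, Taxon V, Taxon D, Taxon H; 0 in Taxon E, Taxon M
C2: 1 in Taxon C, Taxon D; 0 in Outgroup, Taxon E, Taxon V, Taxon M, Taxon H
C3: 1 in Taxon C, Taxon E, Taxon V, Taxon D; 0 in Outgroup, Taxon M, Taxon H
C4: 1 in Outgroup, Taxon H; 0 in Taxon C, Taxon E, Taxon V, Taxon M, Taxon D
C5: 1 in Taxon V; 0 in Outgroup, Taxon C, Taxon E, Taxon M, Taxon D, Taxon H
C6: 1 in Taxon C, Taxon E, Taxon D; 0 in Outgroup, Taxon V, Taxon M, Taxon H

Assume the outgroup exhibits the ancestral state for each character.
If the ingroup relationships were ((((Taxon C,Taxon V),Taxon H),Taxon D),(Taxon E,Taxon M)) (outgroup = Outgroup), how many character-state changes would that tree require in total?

12

Map each character onto ((((Taxon C,Taxon V),Taxon H),Taxon D),(Taxon E,Taxon M)) (rooted by Outgroup) and count the minimum state changes it requires (Fitch parsimony):
C1: 1; C2: 2; C3: 3; C4: 2; C5: 1; C6: 3.
Total tree length = 12.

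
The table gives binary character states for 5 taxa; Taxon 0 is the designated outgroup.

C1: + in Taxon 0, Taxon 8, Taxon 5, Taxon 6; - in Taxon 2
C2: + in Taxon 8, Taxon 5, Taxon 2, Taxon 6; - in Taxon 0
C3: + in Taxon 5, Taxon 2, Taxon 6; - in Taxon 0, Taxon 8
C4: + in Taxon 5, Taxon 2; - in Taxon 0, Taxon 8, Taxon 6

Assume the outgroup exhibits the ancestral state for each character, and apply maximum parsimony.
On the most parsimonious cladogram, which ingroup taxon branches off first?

Character polarity is set by the outgroup: the derived state is whichever differs from the outgroup's state, so for C1 the derived state is '-', and for the remaining characters it is '+'.
C1: derived state '-' in Taxon 2 only — an autapomorphy, so it tells us nothing about relationships among taxa.
C2 (derived state '+') is shared by all ingroup taxa — unites the whole ingroup.
C3: derived state '+' in Taxon 2, Taxon 5, and Taxon 6 only — synapomorphy for {Taxon 2, Taxon 5, Taxon 6}.
C4 (derived state '+') is shared by Taxon 2 and Taxon 5 — a synapomorphy uniting that clade.
Most parsimonious ingroup topology: (Taxon 8,((Taxon 5,Taxon 2),Taxon 6)).
Taxon 8 is sister to the clade containing all other ingroup taxa, so it is the earliest-diverging (most basal) ingroup lineage.

Taxon 8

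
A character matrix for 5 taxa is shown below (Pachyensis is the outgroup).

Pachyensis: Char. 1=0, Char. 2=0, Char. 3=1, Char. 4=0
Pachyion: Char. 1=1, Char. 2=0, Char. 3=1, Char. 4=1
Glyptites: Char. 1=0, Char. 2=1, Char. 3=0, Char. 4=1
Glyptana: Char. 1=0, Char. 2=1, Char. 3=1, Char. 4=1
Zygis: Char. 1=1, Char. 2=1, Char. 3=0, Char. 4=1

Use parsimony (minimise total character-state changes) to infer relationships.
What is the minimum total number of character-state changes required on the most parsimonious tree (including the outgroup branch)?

Character polarity is set by the outgroup: the derived state is whichever differs from the outgroup's state, so for Char. 3 the derived state is '0', and for the remaining characters it is '1'.
Char. 1 (state '1') occurs in Pachyion and Zygis but conflicts with the nesting implied by the other characters — most parsimoniously interpreted as homoplasy.
Char. 2 (derived state '1') is shared by Glyptana, Glyptites, and Zygis — a synapomorphy uniting that clade.
Char. 3: derived state '0' in Glyptites and Zygis only — synapomorphy for {Glyptites, Zygis}.
All ingroup taxa share the derived state '1' for Char. 4; it defines the ingroup but does not resolve relationships within it.
Most parsimonious ingroup topology: (Pachyion,((Glyptites,Zygis),Glyptana)).
Changes per character on this tree: Char. 1: 2; Char. 2: 1; Char. 3: 1; Char. 4: 1.
Total = 5.

5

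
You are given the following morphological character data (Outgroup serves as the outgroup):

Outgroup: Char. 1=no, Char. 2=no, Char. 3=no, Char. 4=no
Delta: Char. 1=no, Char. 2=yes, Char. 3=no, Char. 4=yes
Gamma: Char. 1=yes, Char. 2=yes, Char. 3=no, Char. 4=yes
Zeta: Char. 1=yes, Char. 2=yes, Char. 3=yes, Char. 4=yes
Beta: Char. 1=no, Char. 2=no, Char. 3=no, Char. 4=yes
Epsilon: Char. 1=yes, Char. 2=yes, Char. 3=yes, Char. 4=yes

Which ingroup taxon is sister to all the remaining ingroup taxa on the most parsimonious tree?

The outgroup has state 'no' for every character, so 'yes' is the derived state throughout.
Only Epsilon, Gamma, and Zeta show the derived state 'yes' for Char. 1, supporting them as a clade.
Char. 2: derived state 'yes' in Delta, Epsilon, Gamma, and Zeta only — synapomorphy for {Delta, Epsilon, Gamma, Zeta}.
Char. 3 (derived state 'yes') is shared by Epsilon and Zeta — a synapomorphy uniting that clade.
Char. 4 (derived state 'yes') is shared by all ingroup taxa — unites the whole ingroup.
Most parsimonious ingroup topology: ((Delta,(Gamma,(Zeta,Epsilon))),Beta).
Beta is sister to the clade containing all other ingroup taxa, so it is the earliest-diverging (most basal) ingroup lineage.

Beta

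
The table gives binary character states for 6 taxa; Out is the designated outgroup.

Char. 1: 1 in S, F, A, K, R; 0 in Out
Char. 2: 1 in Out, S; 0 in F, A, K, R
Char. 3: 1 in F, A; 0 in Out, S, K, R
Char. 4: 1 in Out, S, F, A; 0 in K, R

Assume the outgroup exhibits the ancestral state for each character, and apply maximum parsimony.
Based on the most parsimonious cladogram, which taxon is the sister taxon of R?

K

Character polarity is set by the outgroup: the derived state is whichever differs from the outgroup's state, so for Char. 2, Char. 4 the derived state is '0', and for the remaining characters it is '1'.
Char. 1 (derived state '1') is shared by all ingroup taxa — unites the whole ingroup.
Only A, F, K, and R show the derived state '0' for Char. 2, supporting them as a clade.
Char. 3: derived state '1' in A and F only — synapomorphy for {A, F}.
Char. 4: derived state '0' in K and R only — synapomorphy for {K, R}.
Most parsimonious ingroup topology: (S,((F,A),(K,R))).
R and K form a cherry on this tree, so they are sister taxa.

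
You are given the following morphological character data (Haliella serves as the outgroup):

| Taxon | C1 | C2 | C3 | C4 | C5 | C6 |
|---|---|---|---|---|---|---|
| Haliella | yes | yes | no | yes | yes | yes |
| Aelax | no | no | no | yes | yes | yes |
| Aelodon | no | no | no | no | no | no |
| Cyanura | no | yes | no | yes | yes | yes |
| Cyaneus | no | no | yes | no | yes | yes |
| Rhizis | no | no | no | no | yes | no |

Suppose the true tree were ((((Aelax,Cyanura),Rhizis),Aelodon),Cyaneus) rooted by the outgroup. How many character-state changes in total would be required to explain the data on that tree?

9

Map each character onto ((((Aelax,Cyanura),Rhizis),Aelodon),Cyaneus) (rooted by Haliella) and count the minimum state changes it requires (Fitch parsimony):
C1: 1; C2: 2; C3: 1; C4: 2; C5: 1; C6: 2.
Total tree length = 9.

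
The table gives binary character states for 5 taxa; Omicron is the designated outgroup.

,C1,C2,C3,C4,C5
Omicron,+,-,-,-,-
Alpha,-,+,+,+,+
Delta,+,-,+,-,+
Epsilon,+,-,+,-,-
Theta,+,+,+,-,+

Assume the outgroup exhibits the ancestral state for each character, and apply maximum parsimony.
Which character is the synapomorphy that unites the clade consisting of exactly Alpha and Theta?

Character polarity is set by the outgroup: the derived state is whichever differs from the outgroup's state, so for C1 the derived state is '-', and for the remaining characters it is '+'.
C1 (derived state '-') is unique to Alpha (autapomorphy; uninformative for grouping).
Only Alpha and Theta show the derived state '+' for C2, supporting them as a clade.
All ingroup taxa share the derived state '+' for C3; it defines the ingroup but does not resolve relationships within it.
C4 (derived state '+') is unique to Alpha (autapomorphy; uninformative for grouping).
C5: derived state '+' in Alpha, Delta, and Theta only — synapomorphy for {Alpha, Delta, Theta}.
Most parsimonious ingroup topology: (((Alpha,Theta),Delta),Epsilon).
The clade {Alpha, Theta} is supported by C2: its derived state '+' occurs in exactly those taxa and in no other taxon (including the outgroup).

C2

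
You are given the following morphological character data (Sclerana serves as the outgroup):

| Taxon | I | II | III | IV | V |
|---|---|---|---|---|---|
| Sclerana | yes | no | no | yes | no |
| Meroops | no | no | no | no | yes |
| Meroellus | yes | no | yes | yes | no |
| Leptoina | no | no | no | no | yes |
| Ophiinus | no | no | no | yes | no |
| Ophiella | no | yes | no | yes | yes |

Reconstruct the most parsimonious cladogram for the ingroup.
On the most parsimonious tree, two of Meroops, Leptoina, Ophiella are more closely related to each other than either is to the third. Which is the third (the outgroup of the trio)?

Ophiella

Character polarity is set by the outgroup: the derived state is whichever differs from the outgroup's state, so for I, IV the derived state is 'no', and for the remaining characters it is 'yes'.
I (derived state 'no') is shared by Leptoina, Meroops, Ophiella, and Ophiinus — a synapomorphy uniting that clade.
II: derived state 'yes' in Ophiella only — an autapomorphy, so it tells us nothing about relationships among taxa.
III (derived state 'yes') is unique to Meroellus (autapomorphy; uninformative for grouping).
IV (derived state 'no') is shared by Leptoina and Meroops — a synapomorphy uniting that clade.
Only Leptoina, Meroops, and Ophiella show the derived state 'yes' for V, supporting them as a clade.
Most parsimonious ingroup topology: ((((Meroops,Leptoina),Ophiella),Ophiinus),Meroellus).
Meroops and Leptoina share a more recent common ancestor with each other than either does with Ophiella, so Ophiella is the least closely related of the three.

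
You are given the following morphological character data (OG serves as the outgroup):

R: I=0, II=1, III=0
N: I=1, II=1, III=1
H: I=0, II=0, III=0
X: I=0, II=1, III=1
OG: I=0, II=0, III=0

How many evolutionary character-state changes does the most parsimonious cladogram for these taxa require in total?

The outgroup has state '0' for every character, so '1' is the derived state throughout.
I (derived state '1') is unique to N (autapomorphy; uninformative for grouping).
Only N, R, and X show the derived state '1' for II, supporting them as a clade.
III (derived state '1') is shared by N and X — a synapomorphy uniting that clade.
Most parsimonious ingroup topology: (((X,N),R),H).
Changes per character on this tree: I: 1; II: 1; III: 1.
Total = 3.

3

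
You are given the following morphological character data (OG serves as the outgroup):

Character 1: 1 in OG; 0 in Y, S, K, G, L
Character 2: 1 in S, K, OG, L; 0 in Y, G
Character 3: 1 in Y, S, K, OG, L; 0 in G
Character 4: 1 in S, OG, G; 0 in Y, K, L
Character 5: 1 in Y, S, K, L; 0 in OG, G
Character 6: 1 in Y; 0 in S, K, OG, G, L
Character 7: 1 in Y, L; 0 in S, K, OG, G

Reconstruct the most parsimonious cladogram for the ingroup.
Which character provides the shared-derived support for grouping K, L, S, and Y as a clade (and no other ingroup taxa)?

Character 5

Character polarity is set by the outgroup: the derived state is whichever differs from the outgroup's state, so for Character 1, Character 2, Character 3, Character 4 the derived state is '0', and for the remaining characters it is '1'.
Character 1 (derived state '0') is shared by all ingroup taxa — unites the whole ingroup.
Character 2 groups G and Y, which is incompatible with the clades supported by the remaining characters; treating it as convergent (homoplasy) costs fewer steps than any alternative tree.
Character 3: derived state '0' in G only — an autapomorphy, so it tells us nothing about relationships among taxa.
Character 4 (derived state '0') is shared by K, L, and Y — a synapomorphy uniting that clade.
Only K, L, S, and Y show the derived state '1' for Character 5, supporting them as a clade.
Character 6: derived state '1' in Y only — an autapomorphy, so it tells us nothing about relationships among taxa.
Character 7: derived state '1' in L and Y only — synapomorphy for {L, Y}.
Most parsimonious ingroup topology: ((((Y,L),K),S),G).
The clade {K, L, S, Y} is supported by Character 5: its derived state '1' occurs in exactly those taxa and in no other taxon (including the outgroup).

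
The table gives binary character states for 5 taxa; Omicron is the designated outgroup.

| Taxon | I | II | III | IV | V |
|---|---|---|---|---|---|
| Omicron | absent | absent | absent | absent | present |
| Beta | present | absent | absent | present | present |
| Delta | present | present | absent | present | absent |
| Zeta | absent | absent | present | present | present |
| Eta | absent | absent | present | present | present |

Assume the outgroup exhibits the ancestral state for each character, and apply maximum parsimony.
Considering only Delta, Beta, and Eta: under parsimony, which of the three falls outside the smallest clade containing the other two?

Character polarity is set by the outgroup: the derived state is whichever differs from the outgroup's state, so for V the derived state is 'absent', and for the remaining characters it is 'present'.
I (derived state 'present') is shared by Beta and Delta — a synapomorphy uniting that clade.
II (derived state 'present') is unique to Delta (autapomorphy; uninformative for grouping).
III (derived state 'present') is shared by Eta and Zeta — a synapomorphy uniting that clade.
IV (derived state 'present') is shared by all ingroup taxa — unites the whole ingroup.
V: derived state 'absent' in Delta only — an autapomorphy, so it tells us nothing about relationships among taxa.
Most parsimonious ingroup topology: ((Beta,Delta),(Zeta,Eta)).
Delta and Beta share a more recent common ancestor with each other than either does with Eta, so Eta is the least closely related of the three.

Eta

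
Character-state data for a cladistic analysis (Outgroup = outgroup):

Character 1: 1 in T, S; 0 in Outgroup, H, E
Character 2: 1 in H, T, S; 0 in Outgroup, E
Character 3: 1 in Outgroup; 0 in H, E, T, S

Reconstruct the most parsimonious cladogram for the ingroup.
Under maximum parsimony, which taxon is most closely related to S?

T

Character polarity is set by the outgroup: the derived state is whichever differs from the outgroup's state, so for Character 3 the derived state is '0', and for the remaining characters it is '1'.
Character 1 (derived state '1') is shared by S and T — a synapomorphy uniting that clade.
Character 2 (derived state '1') is shared by H, S, and T — a synapomorphy uniting that clade.
Character 3 (derived state '0') is shared by all ingroup taxa — unites the whole ingroup.
Most parsimonious ingroup topology: ((H,(T,S)),E).
S and T form a cherry on this tree, so they are sister taxa.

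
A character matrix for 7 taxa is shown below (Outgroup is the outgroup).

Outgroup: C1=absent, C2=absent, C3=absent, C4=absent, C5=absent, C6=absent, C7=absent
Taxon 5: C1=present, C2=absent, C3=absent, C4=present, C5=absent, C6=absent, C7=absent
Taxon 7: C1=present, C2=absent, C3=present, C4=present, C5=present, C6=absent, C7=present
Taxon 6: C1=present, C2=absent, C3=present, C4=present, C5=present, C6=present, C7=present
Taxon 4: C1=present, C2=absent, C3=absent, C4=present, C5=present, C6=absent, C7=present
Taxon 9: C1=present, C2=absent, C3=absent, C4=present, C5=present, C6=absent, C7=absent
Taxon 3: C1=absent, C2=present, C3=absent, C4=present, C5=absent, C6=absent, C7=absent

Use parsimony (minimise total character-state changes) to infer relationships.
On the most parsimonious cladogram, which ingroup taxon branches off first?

The outgroup has state 'absent' for every character, so 'present' is the derived state throughout.
C1 (derived state 'present') is shared by Taxon 4, Taxon 5, Taxon 6, Taxon 7, and Taxon 9 — a synapomorphy uniting that clade.
C2 (derived state 'present') is unique to Taxon 3 (autapomorphy; uninformative for grouping).
C3: derived state 'present' in Taxon 6 and Taxon 7 only — synapomorphy for {Taxon 6, Taxon 7}.
C4 (derived state 'present') is shared by all ingroup taxa — unites the whole ingroup.
Only Taxon 4, Taxon 6, Taxon 7, and Taxon 9 show the derived state 'present' for C5, supporting them as a clade.
C6 (derived state 'present') is unique to Taxon 6 (autapomorphy; uninformative for grouping).
C7: derived state 'present' in Taxon 4, Taxon 6, and Taxon 7 only — synapomorphy for {Taxon 4, Taxon 6, Taxon 7}.
Most parsimonious ingroup topology: ((Taxon 5,(((Taxon 7,Taxon 6),Taxon 4),Taxon 9)),Taxon 3).
Taxon 3 is sister to the clade containing all other ingroup taxa, so it is the earliest-diverging (most basal) ingroup lineage.

Taxon 3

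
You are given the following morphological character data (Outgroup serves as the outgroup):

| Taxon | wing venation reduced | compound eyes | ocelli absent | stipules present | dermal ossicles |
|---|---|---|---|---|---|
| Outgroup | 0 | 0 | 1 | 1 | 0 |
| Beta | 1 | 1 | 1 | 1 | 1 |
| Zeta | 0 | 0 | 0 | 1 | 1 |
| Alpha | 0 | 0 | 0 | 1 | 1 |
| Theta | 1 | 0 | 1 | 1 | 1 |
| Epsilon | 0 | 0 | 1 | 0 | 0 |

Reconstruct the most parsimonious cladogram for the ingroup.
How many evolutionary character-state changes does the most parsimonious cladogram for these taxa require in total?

Character polarity is set by the outgroup: the derived state is whichever differs from the outgroup's state, so for ocelli absent, stipules present the derived state is '0', and for the remaining characters it is '1'.
wing venation reduced: derived state '1' in Beta and Theta only — synapomorphy for {Beta, Theta}.
compound eyes: derived state '1' in Beta only — an autapomorphy, so it tells us nothing about relationships among taxa.
ocelli absent: derived state '0' in Alpha and Zeta only — synapomorphy for {Alpha, Zeta}.
stipules present: derived state '0' in Epsilon only — an autapomorphy, so it tells us nothing about relationships among taxa.
dermal ossicles (derived state '1') is shared by Alpha, Beta, Theta, and Zeta — a synapomorphy uniting that clade.
Most parsimonious ingroup topology: (((Beta,Theta),(Zeta,Alpha)),Epsilon).
Changes per character on this tree: wing venation reduced: 1; compound eyes: 1; ocelli absent: 1; stipules present: 1; dermal ossicles: 1.
Total = 5.

5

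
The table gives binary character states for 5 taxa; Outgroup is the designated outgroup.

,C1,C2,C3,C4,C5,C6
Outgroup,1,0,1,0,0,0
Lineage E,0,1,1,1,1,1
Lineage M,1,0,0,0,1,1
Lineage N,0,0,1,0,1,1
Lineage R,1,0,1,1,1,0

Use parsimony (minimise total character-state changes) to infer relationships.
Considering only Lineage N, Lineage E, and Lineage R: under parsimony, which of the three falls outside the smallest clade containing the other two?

Lineage R

Character polarity is set by the outgroup: the derived state is whichever differs from the outgroup's state, so for C1, C3 the derived state is '0', and for the remaining characters it is '1'.
C1: derived state '0' in Lineage E and Lineage N only — synapomorphy for {Lineage E, Lineage N}.
C2: derived state '1' in Lineage E only — an autapomorphy, so it tells us nothing about relationships among taxa.
C3 (derived state '0') is unique to Lineage M (autapomorphy; uninformative for grouping).
C4 groups Lineage E and Lineage R, which is incompatible with the clades supported by the remaining characters; treating it as convergent (homoplasy) costs fewer steps than any alternative tree.
C5 (derived state '1') is shared by all ingroup taxa — unites the whole ingroup.
C6: derived state '1' in Lineage E, Lineage M, and Lineage N only — synapomorphy for {Lineage E, Lineage M, Lineage N}.
Most parsimonious ingroup topology: (((Lineage E,Lineage N),Lineage M),Lineage R).
Lineage E and Lineage N share a more recent common ancestor with each other than either does with Lineage R, so Lineage R is the least closely related of the three.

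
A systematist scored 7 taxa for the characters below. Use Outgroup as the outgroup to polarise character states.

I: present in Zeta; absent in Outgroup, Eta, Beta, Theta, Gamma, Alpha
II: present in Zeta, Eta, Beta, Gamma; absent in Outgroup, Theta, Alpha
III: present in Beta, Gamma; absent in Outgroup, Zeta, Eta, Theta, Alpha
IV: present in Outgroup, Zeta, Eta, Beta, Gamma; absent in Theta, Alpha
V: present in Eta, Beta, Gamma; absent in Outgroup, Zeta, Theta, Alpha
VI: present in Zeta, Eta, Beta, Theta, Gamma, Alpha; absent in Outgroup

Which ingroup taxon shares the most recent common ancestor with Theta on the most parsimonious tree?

Alpha

Character polarity is set by the outgroup: the derived state is whichever differs from the outgroup's state, so for IV the derived state is 'absent', and for the remaining characters it is 'present'.
I (derived state 'present') is unique to Zeta (autapomorphy; uninformative for grouping).
II: derived state 'present' in Beta, Eta, Gamma, and Zeta only — synapomorphy for {Beta, Eta, Gamma, Zeta}.
III: derived state 'present' in Beta and Gamma only — synapomorphy for {Beta, Gamma}.
IV (derived state 'absent') is shared by Alpha and Theta — a synapomorphy uniting that clade.
V (derived state 'present') is shared by Beta, Eta, and Gamma — a synapomorphy uniting that clade.
VI (derived state 'present') is shared by all ingroup taxa — unites the whole ingroup.
Most parsimonious ingroup topology: ((Zeta,(Eta,(Beta,Gamma))),(Theta,Alpha)).
Theta and Alpha form a cherry on this tree, so they are sister taxa.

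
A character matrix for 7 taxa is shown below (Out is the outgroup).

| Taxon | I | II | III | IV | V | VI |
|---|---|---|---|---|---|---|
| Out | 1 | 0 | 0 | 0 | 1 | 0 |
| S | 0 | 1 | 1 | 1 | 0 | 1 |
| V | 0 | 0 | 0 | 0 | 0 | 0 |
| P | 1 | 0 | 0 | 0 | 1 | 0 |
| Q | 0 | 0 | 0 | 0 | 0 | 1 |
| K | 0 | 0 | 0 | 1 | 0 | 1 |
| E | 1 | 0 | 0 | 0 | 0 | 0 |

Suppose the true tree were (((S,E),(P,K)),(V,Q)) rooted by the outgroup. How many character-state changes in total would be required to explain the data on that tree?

12

Map each character onto (((S,E),(P,K)),(V,Q)) (rooted by Out) and count the minimum state changes it requires (Fitch parsimony):
I: 3; II: 1; III: 1; IV: 2; V: 2; VI: 3.
Total tree length = 12.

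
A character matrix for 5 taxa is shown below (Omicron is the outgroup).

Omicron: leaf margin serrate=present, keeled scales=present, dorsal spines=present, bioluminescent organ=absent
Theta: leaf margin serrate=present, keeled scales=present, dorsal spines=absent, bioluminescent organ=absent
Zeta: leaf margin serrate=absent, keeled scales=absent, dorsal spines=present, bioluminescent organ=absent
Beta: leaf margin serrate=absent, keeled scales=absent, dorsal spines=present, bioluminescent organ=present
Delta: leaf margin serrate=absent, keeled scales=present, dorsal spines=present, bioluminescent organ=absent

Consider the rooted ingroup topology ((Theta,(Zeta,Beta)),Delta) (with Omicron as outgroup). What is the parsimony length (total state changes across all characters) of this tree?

5

Map each character onto ((Theta,(Zeta,Beta)),Delta) (rooted by Omicron) and count the minimum state changes it requires (Fitch parsimony):
leaf margin serrate: 2; keeled scales: 1; dorsal spines: 1; bioluminescent organ: 1.
Total tree length = 5.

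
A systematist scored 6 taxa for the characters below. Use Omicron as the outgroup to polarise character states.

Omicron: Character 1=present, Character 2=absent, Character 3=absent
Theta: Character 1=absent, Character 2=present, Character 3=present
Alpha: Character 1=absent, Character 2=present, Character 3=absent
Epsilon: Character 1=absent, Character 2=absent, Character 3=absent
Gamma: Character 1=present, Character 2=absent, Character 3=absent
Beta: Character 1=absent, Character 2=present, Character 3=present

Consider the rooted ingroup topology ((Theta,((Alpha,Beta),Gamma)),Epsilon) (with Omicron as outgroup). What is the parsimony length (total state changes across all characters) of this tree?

Map each character onto ((Theta,((Alpha,Beta),Gamma)),Epsilon) (rooted by Omicron) and count the minimum state changes it requires (Fitch parsimony):
Character 1: 2; Character 2: 2; Character 3: 2.
Total tree length = 6.

6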